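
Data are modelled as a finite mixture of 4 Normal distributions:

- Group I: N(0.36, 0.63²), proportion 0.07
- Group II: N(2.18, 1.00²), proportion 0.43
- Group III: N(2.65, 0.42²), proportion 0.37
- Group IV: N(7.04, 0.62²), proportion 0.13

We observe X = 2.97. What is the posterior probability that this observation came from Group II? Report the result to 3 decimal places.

0.323

Apply Bayes' rule: the posterior for each component is proportional to its prior times its likelihood at x.
Normal densities:
  L_I = (1/(0.63·√(2π)))·exp(−(2.97−0.36)²/(2·0.63²)) = 0.633242·exp(-8.58163) = 0.000118745
  L_II = (1/(1.00·√(2π)))·exp(−(2.97−2.18)²/(2·1.00²)) = 0.398942·exp(-0.31205) = 0.292004
  L_III = (1/(0.42·√(2π)))·exp(−(2.97−2.65)²/(2·0.42²)) = 0.949863·exp(-0.29025) = 0.71057
  L_IV = (1/(0.62·√(2π)))·exp(−(2.97−7.04)²/(2·0.62²)) = 0.643455·exp(-21.54644) = 2.82501e-10
Multiply by the mixture weights:
  P(Z=I)·L_I = 0.07 × 0.000118745 = 8.31212e-06
  P(Z=II)·L_II = 0.43 × 0.292004 = 0.125562
  P(Z=III)·L_III = 0.37 × 0.71057 = 0.262911
  P(Z=IV)·L_IV = 0.13 × 2.82501e-10 = 3.67251e-11
Evidence: 8.31212e-06 + 0.125562 + 0.262911 + 3.67251e-11 = 0.388481
So the posterior for Group II is 0.125562 / 0.388481 ≈ 0.323.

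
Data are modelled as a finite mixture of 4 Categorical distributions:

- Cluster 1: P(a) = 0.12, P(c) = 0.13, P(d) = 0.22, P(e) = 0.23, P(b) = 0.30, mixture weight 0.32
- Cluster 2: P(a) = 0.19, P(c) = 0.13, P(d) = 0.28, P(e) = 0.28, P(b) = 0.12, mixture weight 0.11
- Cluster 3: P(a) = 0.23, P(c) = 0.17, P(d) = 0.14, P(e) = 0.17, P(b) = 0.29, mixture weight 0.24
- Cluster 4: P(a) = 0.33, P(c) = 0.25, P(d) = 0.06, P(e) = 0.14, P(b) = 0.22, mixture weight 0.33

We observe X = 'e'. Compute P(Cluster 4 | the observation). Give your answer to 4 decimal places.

0.2414

Apply Bayes' rule: the posterior for each component is proportional to its prior times its likelihood at x.
Component likelihoods at x = 'e':
  p_1 = 0.23
  p_2 = 0.28
  p_3 = 0.17
  p_4 = 0.14
Prior × likelihood for each component:
  w_1·p_1 = 0.32 × 0.23 = 0.0736
  w_2·p_2 = 0.11 × 0.28 = 0.0308
  w_3·p_3 = 0.24 × 0.17 = 0.0408
  w_4·p_4 = 0.33 × 0.14 = 0.0462
Sum: 0.0736 + 0.0308 + 0.0408 + 0.0462 = 0.1914
So the posterior for Cluster 4 is 0.0462 / 0.1914 ≈ 0.2414.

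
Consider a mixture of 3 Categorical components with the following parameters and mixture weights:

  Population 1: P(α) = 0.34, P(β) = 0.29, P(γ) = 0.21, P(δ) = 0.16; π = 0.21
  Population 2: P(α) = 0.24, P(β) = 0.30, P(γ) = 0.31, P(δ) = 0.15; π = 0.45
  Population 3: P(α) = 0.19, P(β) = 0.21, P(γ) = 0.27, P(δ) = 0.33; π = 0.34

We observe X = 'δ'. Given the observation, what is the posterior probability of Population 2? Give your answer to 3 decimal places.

Posterior ∝ prior × likelihood, so P(k | x) ∝ w_k f_k(x); normalise over all components.
Evaluate each component's likelihood at the observed value:
  p_1 = P(δ | comp) = 0.16
  p_2 = P(δ | comp) = 0.15
  p_3 = P(δ | comp) = 0.33
Unnormalised posteriors:
  w_1·p_1 = 0.21 × 0.16 = 0.0336
  w_2·p_2 = 0.45 × 0.15 = 0.0675
  w_3·p_3 = 0.34 × 0.33 = 0.1122
Sum: 0.0336 + 0.0675 + 0.1122 = 0.2133
P(Population 2 | x) = 0.0675 / 0.2133 ≈ 0.316

0.316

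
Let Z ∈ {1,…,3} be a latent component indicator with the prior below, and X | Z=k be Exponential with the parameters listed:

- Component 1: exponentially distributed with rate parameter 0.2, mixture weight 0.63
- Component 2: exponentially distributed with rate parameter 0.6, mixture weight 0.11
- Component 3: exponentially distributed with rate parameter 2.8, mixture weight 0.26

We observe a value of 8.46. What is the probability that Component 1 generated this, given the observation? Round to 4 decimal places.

0.9825

P(component k | x) = π_k·f_k(x) / marginal(x), where marginal(x) = Σ_j π_j·f_j(x).
Evaluate each component's likelihood at the observed value:
  f_1 = 0.2·e^(−0.2·8.46) = 0.2·e^(−1.6920) = 0.0368302
  f_2 = 0.6·e^(−0.6·8.46) = 0.6·e^(−5.0760) = 0.0037469
  f_3 = 2.8·e^(−2.8·8.46) = 2.8·e^(−23.6880) = 1.44408e-10
Weight by the priors:
  π_1·f_1 = 0.63 × 0.0368302 = 0.023203
  π_2·f_2 = 0.11 × 0.0037469 = 0.000412159
  π_3·f_3 = 0.26 × 1.44408e-10 = 3.7546e-11
Evidence: 0.023203 + 0.000412159 + 3.7546e-11 = 0.0236152
P(Component 1 | x) = 0.023203 / 0.0236152 ≈ 0.9825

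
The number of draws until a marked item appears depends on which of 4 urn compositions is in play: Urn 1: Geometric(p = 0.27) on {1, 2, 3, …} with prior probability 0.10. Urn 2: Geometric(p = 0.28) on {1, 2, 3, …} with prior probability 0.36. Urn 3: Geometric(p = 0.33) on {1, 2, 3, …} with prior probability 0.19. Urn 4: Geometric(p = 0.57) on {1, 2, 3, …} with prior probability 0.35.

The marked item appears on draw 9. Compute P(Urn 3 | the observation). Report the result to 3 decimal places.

Posterior ∝ prior × likelihood, so P(k | x) ∝ π_k f_k(x); normalise over all components.
Evaluate each component's likelihood at the observed value:
  L_1 = 0.0217744
  L_2 = 0.0202217
  L_3 = 0.0134002
  L_4 = 0.000666227
Unnormalised posteriors:
  π_1·L_1 = 0.10 × 0.0217744 = 0.00217744
  π_2·L_2 = 0.36 × 0.0202217 = 0.00727982
  π_3·L_3 = 0.19 × 0.0134002 = 0.00254604
  π_4·L_4 = 0.35 × 0.000666227 = 0.00023318
Denominator: 0.00217744 + 0.00727982 + 0.00254604 + 0.00023318 = 0.0122365
P(Urn 3 | data) = 0.00254604 / 0.0122365 ≈ 0.208

0.208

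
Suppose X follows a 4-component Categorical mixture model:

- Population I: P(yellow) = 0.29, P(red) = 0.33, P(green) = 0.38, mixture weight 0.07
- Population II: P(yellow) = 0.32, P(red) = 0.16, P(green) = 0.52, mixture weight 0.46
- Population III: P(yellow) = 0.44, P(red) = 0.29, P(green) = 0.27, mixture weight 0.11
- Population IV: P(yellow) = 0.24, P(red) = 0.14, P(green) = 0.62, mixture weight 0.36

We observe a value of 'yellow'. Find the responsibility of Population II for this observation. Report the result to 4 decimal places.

Posterior ∝ prior × likelihood, so P(k | x) ∝ w_k f_k(x); normalise over all components.
Evaluate each component's likelihood at the observed value:
  f_I = P(yellow | comp) = 0.29
  f_II = P(yellow | comp) = 0.32
  f_III = P(yellow | comp) = 0.44
  f_IV = P(yellow | comp) = 0.24
Unnormalised posteriors:
  w_I·f_I = 0.07 × 0.29 = 0.0203
  w_II·f_II = 0.46 × 0.32 = 0.1472
  w_III·f_III = 0.11 × 0.44 = 0.0484
  w_IV·f_IV = 0.36 × 0.24 = 0.0864
Denominator: 0.0203 + 0.1472 + 0.0484 + 0.0864 = 0.3023
P(Population II | 'yellow') = 0.1472 / 0.3023 ≈ 0.4869

0.4869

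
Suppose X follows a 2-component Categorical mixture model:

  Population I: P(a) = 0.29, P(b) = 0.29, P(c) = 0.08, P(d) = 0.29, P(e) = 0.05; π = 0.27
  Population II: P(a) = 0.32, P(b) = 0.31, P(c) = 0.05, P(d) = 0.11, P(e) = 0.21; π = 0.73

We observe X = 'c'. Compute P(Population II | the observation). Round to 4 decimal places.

Posterior ∝ prior × likelihood, so P(k | x) ∝ P(Z=k) f_k(x); normalise over all components.
Categorical probabilities:
  p_I = P(c | comp) = 0.08
  p_II = P(c | comp) = 0.05
Weight by the priors:
  P(Z=I)·p_I = 0.27 × 0.08 = 0.0216
  P(Z=II)·p_II = 0.73 × 0.05 = 0.0365
Normaliser: 0.0216 + 0.0365 = 0.0581
P(Population II | data) ≈ 0.6282

0.6282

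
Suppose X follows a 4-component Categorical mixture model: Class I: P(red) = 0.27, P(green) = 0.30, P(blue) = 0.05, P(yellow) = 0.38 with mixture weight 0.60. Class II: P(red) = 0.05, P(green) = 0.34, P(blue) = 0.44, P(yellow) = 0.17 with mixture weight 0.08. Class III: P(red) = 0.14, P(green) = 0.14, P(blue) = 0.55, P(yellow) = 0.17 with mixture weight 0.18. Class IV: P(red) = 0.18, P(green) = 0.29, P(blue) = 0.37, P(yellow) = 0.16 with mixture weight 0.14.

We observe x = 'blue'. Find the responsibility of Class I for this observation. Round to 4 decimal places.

Apply Bayes' rule: the posterior for each component is proportional to its prior times its likelihood at x.
Categorical probabilities:
  p_I = 0.05
  p_II = 0.44
  p_III = 0.55
  p_IV = 0.37
Unnormalised posteriors:
  w_I·p_I = 0.60 × 0.05 = 0.03
  w_II·p_II = 0.08 × 0.44 = 0.0352
  w_III·p_III = 0.18 × 0.55 = 0.099
  w_IV·p_IV = 0.14 × 0.37 = 0.0518
Evidence: 0.03 + 0.0352 + 0.099 + 0.0518 = 0.216
So the posterior for Class I is 0.03 / 0.216 ≈ 0.1389.

0.1389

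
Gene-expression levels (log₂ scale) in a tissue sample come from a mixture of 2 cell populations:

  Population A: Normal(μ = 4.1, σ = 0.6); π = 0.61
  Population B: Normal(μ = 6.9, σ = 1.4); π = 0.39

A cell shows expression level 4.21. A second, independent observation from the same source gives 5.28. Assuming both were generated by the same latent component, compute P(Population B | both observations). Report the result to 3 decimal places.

0.063

The responsibility of component k is π_k f_k(x) divided by Σ_j π_j f_j(x).
Since both observations come from the same component, the likelihood for component k is f_k(x₁)·f_k(x₂).
  f_A = [(1/(0.6·√(2π)))·exp(−(4.21−4.1)²/(2·0.6²)) = 0.664904·exp(-0.01681) = 0.653823] × [0.096135] = 0.0628553
  f_B = [(1/(1.4·√(2π)))·exp(−(4.21−6.9)²/(2·1.4²)) = 0.284959·exp(-1.84594) = 0.0449882] × [0.14589] = 0.00656334
Prior × likelihood for each component:
  π_A·f_A = 0.61 × 0.0628553 = 0.0383417
  π_B·f_B = 0.39 × 0.00656334 = 0.0025597
Sum: 0.0383417 + 0.0025597 = 0.0409014
Responsibility of Population B: 0.0025597 / 0.0409014 ≈ 0.063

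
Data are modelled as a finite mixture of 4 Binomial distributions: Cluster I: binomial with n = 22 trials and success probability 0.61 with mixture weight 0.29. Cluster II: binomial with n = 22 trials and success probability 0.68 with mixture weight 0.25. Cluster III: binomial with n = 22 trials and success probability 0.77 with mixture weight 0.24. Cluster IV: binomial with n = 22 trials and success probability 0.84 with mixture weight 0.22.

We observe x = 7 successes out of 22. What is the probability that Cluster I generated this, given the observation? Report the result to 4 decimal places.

0.9121

Posterior ∝ prior × likelihood, so P(k | x) ∝ π_k f_k(x); normalise over all components.
Binomial probabilities:
  p_I = 0.00393654
  p_II = 0.00043316
  p_III = 7.29775e-06
  p_IV = 5.80218e-08
Weight by the priors:
  π_I·p_I = 0.29 × 0.00393654 = 0.0011416
  π_II·p_II = 0.25 × 0.00043316 = 0.00010829
  π_III·p_III = 0.24 × 7.29775e-06 = 1.75146e-06
  π_IV·p_IV = 0.22 × 5.80218e-08 = 1.27648e-08
Evidence: 0.0011416 + 0.00010829 + 1.75146e-06 + 1.27648e-08 = 0.00125165
P(Cluster I | x) ≈ 0.9121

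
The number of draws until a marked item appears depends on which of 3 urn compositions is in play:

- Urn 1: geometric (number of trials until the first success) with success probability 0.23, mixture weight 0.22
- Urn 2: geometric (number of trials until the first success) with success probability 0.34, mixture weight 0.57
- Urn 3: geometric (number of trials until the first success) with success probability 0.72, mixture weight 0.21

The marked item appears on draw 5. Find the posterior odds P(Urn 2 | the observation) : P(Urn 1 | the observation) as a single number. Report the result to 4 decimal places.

Posterior odds = (w_i f_i(x)) / (w_j f_j(x)); the normalising sum cancels.
Evaluate each component's likelihood at the observed value:
  f_1 = 0.23·(1−0.23)^4 = 0.23·0.35153 = 0.080852
  f_2 = 0.34·(1−0.34)^4 = 0.34·0.189747 = 0.0645141
  f_3 = 0.72·(1−0.72)^4 = 0.72·0.00614656 = 0.00442552
Posterior odds = (w_2·f_2) / (w_1·f_1) = (0.57·0.0645141) / (0.22·0.080852) = 0.036773 / 0.0177874 ≈ 2.0674

2.0674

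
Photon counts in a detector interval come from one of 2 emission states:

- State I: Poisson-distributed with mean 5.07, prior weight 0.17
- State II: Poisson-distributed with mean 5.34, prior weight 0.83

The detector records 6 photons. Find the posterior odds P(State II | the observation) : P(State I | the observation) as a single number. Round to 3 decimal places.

Only the two components matter; the odds are (P(Z=i) f_i(x)) / (P(Z=j) f_j(x)).
Evaluate each component's likelihood at the observed value:
  f_I = 0.148198
  f_II = 0.154448
0.128192 / 0.0251937 ≈ 5.088

5.088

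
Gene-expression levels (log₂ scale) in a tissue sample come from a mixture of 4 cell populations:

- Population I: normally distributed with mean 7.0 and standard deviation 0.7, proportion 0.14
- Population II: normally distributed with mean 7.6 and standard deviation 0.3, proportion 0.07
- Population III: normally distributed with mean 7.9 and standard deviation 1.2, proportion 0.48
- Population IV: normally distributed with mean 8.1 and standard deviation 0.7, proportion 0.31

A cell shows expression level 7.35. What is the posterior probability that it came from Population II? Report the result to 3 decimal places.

0.173

Posterior ∝ prior × likelihood, so P(k | x) ∝ π_k f_k(x); normalise over all components.
Component likelihoods at x = 7.35:
  L_I = 0.50295
  L_II = 0.939706
  L_III = 0.299304
  L_IV = 0.321023
Multiply by the mixture weights:
  π_I·L_I = 0.14 × 0.50295 = 0.0704131
  π_II·L_II = 0.07 × 0.939706 = 0.0657794
  π_III·L_III = 0.48 × 0.299304 = 0.143666
  π_IV·L_IV = 0.31 × 0.321023 = 0.0995171
Denominator: 0.0704131 + 0.0657794 + 0.143666 + 0.0995171 = 0.379376
So the posterior for Population II is 0.0657794 / 0.379376 ≈ 0.173.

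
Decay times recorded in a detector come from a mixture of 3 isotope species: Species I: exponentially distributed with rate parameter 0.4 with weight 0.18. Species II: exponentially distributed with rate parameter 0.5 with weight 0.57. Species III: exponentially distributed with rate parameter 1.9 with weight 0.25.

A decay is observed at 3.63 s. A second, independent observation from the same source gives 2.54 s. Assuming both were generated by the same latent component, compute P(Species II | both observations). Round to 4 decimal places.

0.7269

Apply Bayes' rule: the posterior for each component is proportional to its prior times its likelihood at x.
Since both observations come from the same component, the likelihood for component k is f_k(x₁)·f_k(x₂).
  L_I = [0.0936406] × [0.144816] = 0.0135607
  L_II = [0.081419] × [0.140416] = 0.0114325
  L_III = [0.00192055] × [0.0152352] = 2.92599e-05
Prior × likelihood for each component:
  π_I·L_I = 0.18 × 0.0135607 = 0.00244092
  π_II·L_II = 0.57 × 0.0114325 = 0.00651653
  π_III·L_III = 0.25 × 2.92599e-05 = 7.31498e-06
Normaliser: 0.00244092 + 0.00651653 + 7.31498e-06 = 0.00896477
Responsibility of Species II: 0.00651653 / 0.00896477 ≈ 0.7269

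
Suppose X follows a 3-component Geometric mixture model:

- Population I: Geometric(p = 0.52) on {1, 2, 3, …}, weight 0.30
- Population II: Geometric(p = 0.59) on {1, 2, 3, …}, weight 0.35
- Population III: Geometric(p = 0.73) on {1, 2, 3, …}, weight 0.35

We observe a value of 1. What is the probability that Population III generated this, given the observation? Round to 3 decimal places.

P(component k | x) = π_k·f_k(x) / marginal(x), where marginal(x) = Σ_j π_j·f_j(x).
Evaluate each component's likelihood at the observed value:
  L_I = 0.52
  L_II = 0.59
  L_III = 0.73
Multiply by the mixture weights:
  π_I·L_I = 0.30 × 0.52 = 0.156
  π_II·L_II = 0.35 × 0.59 = 0.2065
  π_III·L_III = 0.35 × 0.73 = 0.2555
Denominator: 0.156 + 0.2065 + 0.2555 = 0.618
Responsibility of Population III: 0.2555 / 0.618 ≈ 0.413

0.413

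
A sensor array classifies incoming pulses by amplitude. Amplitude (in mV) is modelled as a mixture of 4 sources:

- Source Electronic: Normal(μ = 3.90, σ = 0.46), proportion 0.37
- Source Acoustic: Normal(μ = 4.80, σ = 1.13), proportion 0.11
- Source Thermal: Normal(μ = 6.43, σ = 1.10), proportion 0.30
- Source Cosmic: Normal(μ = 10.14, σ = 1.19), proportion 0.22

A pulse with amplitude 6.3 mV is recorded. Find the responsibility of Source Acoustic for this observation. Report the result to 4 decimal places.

P(component k | x) = π_k·f_k(x) / marginal(x), where marginal(x) = Σ_j π_j·f_j(x).
Normal densities:
  f_Electronic = (1/(0.46·√(2π)))·exp(−(6.3−3.90)²/(2·0.46²)) = 0.867266·exp(-13.61059) = 1.06451e-06
  f_Acoustic = (1/(1.13·√(2π)))·exp(−(6.3−4.80)²/(2·1.13²)) = 0.353046·exp(-0.88104) = 0.146285
  f_Thermal = (1/(1.10·√(2π)))·exp(−(6.3−6.43)²/(2·1.10²)) = 0.362675·exp(-0.00698) = 0.360151
  f_Cosmic = (1/(1.19·√(2π)))·exp(−(6.3−10.14)²/(2·1.19²)) = 0.335246·exp(-5.20641) = 0.00183758
Unnormalised posteriors:
  π_Electronic·f_Electronic = 0.37 × 1.06451e-06 = 3.93869e-07
  π_Acoustic·f_Acoustic = 0.11 × 0.146285 = 0.0160914
  π_Thermal·f_Thermal = 0.30 × 0.360151 = 0.108045
  π_Cosmic·f_Cosmic = 0.22 × 0.00183758 = 0.000404268
Denominator: 3.93869e-07 + 0.0160914 + 0.108045 + 0.000404268 = 0.124541
P(Source Acoustic | the observation) = 0.0160914 / 0.124541 ≈ 0.1292

0.1292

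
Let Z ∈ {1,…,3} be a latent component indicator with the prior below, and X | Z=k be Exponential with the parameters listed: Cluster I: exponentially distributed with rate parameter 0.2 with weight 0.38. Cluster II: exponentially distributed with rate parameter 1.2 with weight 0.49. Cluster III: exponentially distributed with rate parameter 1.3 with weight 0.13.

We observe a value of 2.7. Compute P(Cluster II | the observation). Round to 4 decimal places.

Apply Bayes' rule: the posterior for each component is proportional to its prior times its likelihood at x.
Evaluate each component's likelihood at the observed value:
  p_I = 0.11655
  p_II = 0.0469967
  p_III = 0.038866
Unnormalised posteriors:
  π_I·p_I = 0.38 × 0.11655 = 0.0442889
  π_II·p_II = 0.49 × 0.0469967 = 0.0230284
  π_III·p_III = 0.13 × 0.038866 = 0.00505258
Marginal: 0.0442889 + 0.0230284 + 0.00505258 = 0.0723698
Responsibility of Cluster II: 0.0230284 / 0.0723698 ≈ 0.3182

0.3182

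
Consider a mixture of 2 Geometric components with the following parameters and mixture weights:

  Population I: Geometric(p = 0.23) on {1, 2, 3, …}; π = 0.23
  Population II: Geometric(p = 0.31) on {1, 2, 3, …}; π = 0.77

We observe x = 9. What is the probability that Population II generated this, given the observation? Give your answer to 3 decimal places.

0.652

Posterior ∝ prior × likelihood, so P(k | x) ∝ P(Z=k) f_k(x); normalise over all components.
Geometric probabilities:
  f_I = 0.23·(1−0.23)^8 = 0.23·0.123574 = 0.0284219
  f_II = 0.31·(1−0.31)^8 = 0.31·0.0513798 = 0.0159277
Weight by the priors:
  P(Z=I)·f_I = 0.23 × 0.0284219 = 0.00653704
  P(Z=II)·f_II = 0.77 × 0.0159277 = 0.0122644
Evidence: 0.00653704 + 0.0122644 = 0.0188014
P(Population II | data) = 0.0122644 / 0.0188014 ≈ 0.652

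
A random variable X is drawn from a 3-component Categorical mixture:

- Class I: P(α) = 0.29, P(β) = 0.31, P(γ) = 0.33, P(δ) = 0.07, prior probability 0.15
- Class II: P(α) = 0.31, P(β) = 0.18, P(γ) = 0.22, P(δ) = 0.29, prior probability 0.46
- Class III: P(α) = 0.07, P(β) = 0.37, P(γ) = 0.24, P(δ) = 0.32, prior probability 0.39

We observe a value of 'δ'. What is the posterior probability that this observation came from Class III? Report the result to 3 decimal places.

0.464

Posterior ∝ prior × likelihood, so P(k | x) ∝ π_k f_k(x); normalise over all components.
Evaluate each component's likelihood at the observed value:
  L_I = P(δ | comp) = 0.07
  L_II = P(δ | comp) = 0.29
  L_III = P(δ | comp) = 0.32
Multiply by the mixture weights:
  π_I·L_I = 0.15 × 0.07 = 0.0105
  π_II·L_II = 0.46 × 0.29 = 0.1334
  π_III·L_III = 0.39 × 0.32 = 0.1248
Evidence: 0.0105 + 0.1334 + 0.1248 = 0.2687
So the posterior for Class III is 0.1248 / 0.2687 ≈ 0.464.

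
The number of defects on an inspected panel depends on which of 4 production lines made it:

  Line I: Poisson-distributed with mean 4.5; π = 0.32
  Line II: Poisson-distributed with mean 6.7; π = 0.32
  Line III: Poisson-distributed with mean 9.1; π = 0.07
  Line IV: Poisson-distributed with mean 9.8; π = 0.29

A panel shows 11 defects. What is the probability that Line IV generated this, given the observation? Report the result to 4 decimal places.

Apply Bayes' rule: the posterior for each component is proportional to its prior times its likelihood at x.
Poisson probabilities:
  f_I = e^(−4.5)·4.5^11/11! = 0.00426439
  f_II = e^(−6.7)·6.7^11/11! = 0.0376612
  f_III = e^(−9.1)·9.1^11/11! = 0.0991334
  f_IV = e^(−9.8)·9.8^11/11! = 0.111236
Weight by the priors:
  w_I·f_I = 0.32 × 0.00426439 = 0.0013646
  w_II·f_II = 0.32 × 0.0376612 = 0.0120516
  w_III·f_III = 0.07 × 0.0991334 = 0.00693933
  w_IV·f_IV = 0.29 × 0.111236 = 0.0322584
Marginal: 0.0013646 + 0.0120516 + 0.00693933 + 0.0322584 = 0.0526139
P(Line IV | the observation) ≈ 0.6131

0.6131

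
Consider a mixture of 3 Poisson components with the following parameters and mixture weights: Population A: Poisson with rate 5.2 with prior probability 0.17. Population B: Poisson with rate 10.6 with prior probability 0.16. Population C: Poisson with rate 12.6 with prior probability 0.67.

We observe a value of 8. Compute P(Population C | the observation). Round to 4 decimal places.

By Bayes' theorem, P(k | x) = π_k f_k(x) / Σ_j π_j f_j(x).
Component likelihoods at x = 8:
  p_A = 0.0731434
  p_B = 0.0984929
  p_C = 0.0531292
Unnormalised posteriors:
  π_A·p_A = 0.17 × 0.0731434 = 0.0124344
  π_B·p_B = 0.16 × 0.0984929 = 0.0157589
  π_C·p_C = 0.67 × 0.0531292 = 0.0355966
Denominator: 0.0124344 + 0.0157589 + 0.0355966 = 0.0637898
Responsibility of Population C: 0.0355966 / 0.0637898 ≈ 0.5580

0.5580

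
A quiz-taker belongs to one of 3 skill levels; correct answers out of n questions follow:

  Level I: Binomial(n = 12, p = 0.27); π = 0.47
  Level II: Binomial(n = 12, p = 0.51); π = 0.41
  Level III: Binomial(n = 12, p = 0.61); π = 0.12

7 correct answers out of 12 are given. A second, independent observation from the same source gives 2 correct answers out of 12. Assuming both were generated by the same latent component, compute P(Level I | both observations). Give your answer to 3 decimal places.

Apply Bayes' rule: the posterior for each component is proportional to its prior times its likelihood at x.
Since both observations come from the same component, the likelihood for component k is f_k(x₁)·f_k(x₂).
  L_I = [C(12,7)·0.27^7·0.73^5 = 792·0.000104604·0.207307 = 0.0171746] × [0.206776] = 0.00355129
  L_II = [C(12,7)·0.51^7·0.49^5 = 792·0.00897411·0.0282475 = 0.200769] × [0.0136976] = 0.00275006
  L_III = [C(12,7)·0.61^7·0.39^5 = 792·0.0314274·0.00902242 = 0.224573] × [0.00199917] = 0.000448959
Multiply by the mixture weights:
  π_I·L_I = 0.47 × 0.00355129 = 0.00166911
  π_II·L_II = 0.41 × 0.00275006 = 0.00112752
  π_III·L_III = 0.12 × 0.000448959 = 5.38751e-05
Denominator: 0.00166911 + 0.00112752 + 5.38751e-05 = 0.0028505
So the posterior for Level I is 0.00166911 / 0.0028505 ≈ 0.586.

0.586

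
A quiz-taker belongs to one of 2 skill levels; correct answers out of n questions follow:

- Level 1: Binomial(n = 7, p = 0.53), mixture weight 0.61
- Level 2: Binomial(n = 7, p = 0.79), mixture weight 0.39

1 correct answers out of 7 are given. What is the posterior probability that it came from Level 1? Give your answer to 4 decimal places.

0.9925

By Bayes' theorem, P(k | x) = π_k f_k(x) / Σ_j π_j f_j(x).
Binomial probabilities:
  p_1 = C(7,1)·0.53^1·0.47^6 = 7·0.53·0.0107792 = 0.0399909
  p_2 = C(7,1)·0.79^1·0.21^6 = 7·0.79·8.57661e-05 = 0.000474287
Prior × likelihood for each component:
  π_1·p_1 = 0.61 × 0.0399909 = 0.0243944
  π_2·p_2 = 0.39 × 0.000474287 = 0.000184972
Evidence: 0.0243944 + 0.000184972 = 0.0245794
Responsibility of Level 1: 0.0243944 / 0.0245794 ≈ 0.9925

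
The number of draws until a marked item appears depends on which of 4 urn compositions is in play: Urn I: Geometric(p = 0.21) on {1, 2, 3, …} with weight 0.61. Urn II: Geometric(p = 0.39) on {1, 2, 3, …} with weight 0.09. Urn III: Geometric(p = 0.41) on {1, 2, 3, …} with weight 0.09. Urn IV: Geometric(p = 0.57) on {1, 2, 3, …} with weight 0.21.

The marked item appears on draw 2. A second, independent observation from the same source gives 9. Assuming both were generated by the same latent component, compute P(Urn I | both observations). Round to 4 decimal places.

0.9083

Posterior ∝ prior × likelihood, so P(k | x) ∝ π_k f_k(x); normalise over all components.
Since both observations come from the same component, the likelihood for component k is f_k(x₁)·f_k(x₂).
  f_I = [0.21·(1−0.21)^1 = 0.21·0.79 = 0.1659] × [0.0318593] = 0.00528546
  f_II = [0.39·(1−0.39)^1 = 0.39·0.61 = 0.2379] × [0.00747659] = 0.00177868
  f_III = [0.41·(1−0.41)^1 = 0.41·0.59 = 0.2419] × [0.00602005] = 0.00145625
  f_IV = [0.57·(1−0.57)^1 = 0.57·0.43 = 0.2451] × [0.000666227] = 0.000163292
Multiply by the mixture weights:
  π_I·f_I = 0.61 × 0.00528546 = 0.00322413
  π_II·f_II = 0.09 × 0.00177868 = 0.000160081
  π_III·f_III = 0.09 × 0.00145625 = 0.000131062
  π_IV·f_IV = 0.21 × 0.000163292 = 3.42914e-05
Evidence: 0.00322413 + 0.000160081 + 0.000131062 + 3.42914e-05 = 0.00354956
Responsibility of Urn I: 0.00322413 / 0.00354956 ≈ 0.9083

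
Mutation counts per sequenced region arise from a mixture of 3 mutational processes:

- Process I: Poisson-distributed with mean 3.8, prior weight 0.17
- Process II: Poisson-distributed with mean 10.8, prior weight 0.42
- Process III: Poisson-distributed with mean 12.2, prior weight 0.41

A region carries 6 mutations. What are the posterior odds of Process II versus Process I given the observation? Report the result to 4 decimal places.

The posterior odds equal the prior odds times the likelihood ratio: (π_i/π_j)·(f_i(x)/f_j(x)).
Evaluate each component's likelihood at the observed value:
  L_I = e^(−3.8)·3.8^6/6! = 0.0935513
  L_II = e^(−10.8)·10.8^6/6! = 0.0449603
  L_III = e^(−12.2)·12.2^6/6! = 0.0230374
0.0188833 / 0.0159037 ≈ 1.1874

1.1874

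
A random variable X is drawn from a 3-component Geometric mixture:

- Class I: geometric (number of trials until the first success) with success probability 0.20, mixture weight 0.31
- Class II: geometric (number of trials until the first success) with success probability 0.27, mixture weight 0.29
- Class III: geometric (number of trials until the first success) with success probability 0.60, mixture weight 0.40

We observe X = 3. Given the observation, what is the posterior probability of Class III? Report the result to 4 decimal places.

The responsibility of component k is w_k f_k(x) divided by Σ_j w_j f_j(x).
Evaluate each component's likelihood at the observed value:
  L_I = 0.20·(1−0.20)^2 = 0.20·0.64 = 0.128
  L_II = 0.27·(1−0.27)^2 = 0.27·0.5329 = 0.143883
  L_III = 0.60·(1−0.60)^2 = 0.60·0.16 = 0.096
Unnormalised posteriors:
  w_I·L_I = 0.31 × 0.128 = 0.03968
  w_II·L_II = 0.29 × 0.143883 = 0.0417261
  w_III·L_III = 0.40 × 0.096 = 0.0384
Marginal: 0.03968 + 0.0417261 + 0.0384 = 0.119806
P(Class III | x) ≈ 0.3205

0.3205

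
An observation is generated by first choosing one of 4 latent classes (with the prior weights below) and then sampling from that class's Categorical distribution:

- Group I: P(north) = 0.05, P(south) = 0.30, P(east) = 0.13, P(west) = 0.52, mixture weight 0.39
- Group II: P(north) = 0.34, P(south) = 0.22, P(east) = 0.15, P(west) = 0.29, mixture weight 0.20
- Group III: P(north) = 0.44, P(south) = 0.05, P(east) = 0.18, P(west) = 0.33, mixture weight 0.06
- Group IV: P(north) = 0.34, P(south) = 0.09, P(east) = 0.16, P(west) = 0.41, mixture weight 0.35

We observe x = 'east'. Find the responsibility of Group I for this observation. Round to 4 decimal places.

0.3437

By Bayes' theorem, P(k | x) = w_k f_k(x) / Σ_j w_j f_j(x).
Component likelihoods at x = 'east':
  f_I = 0.13
  f_II = 0.15
  f_III = 0.18
  f_IV = 0.16
Unnormalised posteriors:
  w_I·f_I = 0.39 × 0.13 = 0.0507
  w_II·f_II = 0.20 × 0.15 = 0.03
  w_III·f_III = 0.06 × 0.18 = 0.0108
  w_IV·f_IV = 0.35 × 0.16 = 0.056
Denominator: 0.0507 + 0.03 + 0.0108 + 0.056 = 0.1475
Responsibility of Group I: 0.0507 / 0.1475 ≈ 0.3437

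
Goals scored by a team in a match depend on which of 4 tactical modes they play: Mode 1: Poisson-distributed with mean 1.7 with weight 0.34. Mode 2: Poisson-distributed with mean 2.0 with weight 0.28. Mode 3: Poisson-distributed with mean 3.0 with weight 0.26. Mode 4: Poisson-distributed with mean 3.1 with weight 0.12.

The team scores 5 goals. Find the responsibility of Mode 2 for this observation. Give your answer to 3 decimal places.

The responsibility of component k is P(Z=k) f_k(x) divided by Σ_j P(Z=j) f_j(x).
Evaluate each component's likelihood at the observed value:
  L_1 = e^(−1.7)·1.7^5/5! = 0.0216154
  L_2 = e^(−2.0)·2.0^5/5! = 0.0360894
  L_3 = e^(−3.0)·3.0^5/5! = 0.100819
  L_4 = e^(−3.1)·3.1^5/5! = 0.107477
Unnormalised posteriors:
  P(Z=1)·L_1 = 0.34 × 0.0216154 = 0.00734923
  P(Z=2)·L_2 = 0.28 × 0.0360894 = 0.010105
  P(Z=3)·L_3 = 0.26 × 0.100819 = 0.0262129
  P(Z=4)·L_4 = 0.12 × 0.107477 = 0.0128972
Sum: 0.00734923 + 0.010105 + 0.0262129 + 0.0128972 = 0.0565644
P(Mode 2 | the observation) ≈ 0.179

0.179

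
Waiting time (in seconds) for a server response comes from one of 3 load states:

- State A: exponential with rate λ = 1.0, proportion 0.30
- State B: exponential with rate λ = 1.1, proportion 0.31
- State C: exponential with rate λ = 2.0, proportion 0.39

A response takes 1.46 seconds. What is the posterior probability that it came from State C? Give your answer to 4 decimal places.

P(component k | x) = w_k·f_k(x) / marginal(x), where marginal(x) = Σ_j w_j·f_j(x).
Evaluate each component's likelihood at the observed value:
  f_A = 0.232236
  f_B = 0.220758
  f_C = 0.107867
Unnormalised posteriors:
  w_A·f_A = 0.30 × 0.232236 = 0.0696709
  w_B·f_B = 0.31 × 0.220758 = 0.0684349
  w_C·f_C = 0.39 × 0.107867 = 0.0420683
Normaliser: 0.0696709 + 0.0684349 + 0.0420683 = 0.180174
So the posterior for State C is 0.0420683 / 0.180174 ≈ 0.2335.

0.2335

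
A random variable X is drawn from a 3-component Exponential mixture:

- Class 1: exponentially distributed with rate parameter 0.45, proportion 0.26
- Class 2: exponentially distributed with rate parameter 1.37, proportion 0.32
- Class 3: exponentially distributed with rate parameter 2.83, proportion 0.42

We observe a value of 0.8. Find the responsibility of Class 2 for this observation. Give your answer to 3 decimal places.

Apply Bayes' rule: the posterior for each component is proportional to its prior times its likelihood at x.
Exponential densities:
  p_1 = 0.45·e^(−0.45·0.8) = 0.45·e^(−0.3600) = 0.313954
  p_2 = 1.37·e^(−1.37·0.8) = 1.37·e^(−1.0960) = 0.457861
  p_3 = 2.83·e^(−2.83·0.8) = 2.83·e^(−2.2640) = 0.294133
Multiply by the mixture weights:
  π_1·p_1 = 0.26 × 0.313954 = 0.0816281
  π_2·p_2 = 0.32 × 0.457861 = 0.146516
  π_3·p_3 = 0.42 × 0.294133 = 0.123536
Sum: 0.0816281 + 0.146516 + 0.123536 = 0.35168
Responsibility of Class 2: 0.146516 / 0.35168 ≈ 0.417

0.417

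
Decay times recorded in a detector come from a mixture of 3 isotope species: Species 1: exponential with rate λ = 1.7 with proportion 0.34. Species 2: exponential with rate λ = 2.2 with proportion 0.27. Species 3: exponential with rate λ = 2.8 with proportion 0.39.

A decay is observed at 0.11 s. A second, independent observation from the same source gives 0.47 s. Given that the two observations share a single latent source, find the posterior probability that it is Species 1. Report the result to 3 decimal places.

The responsibility of component k is π_k f_k(x) divided by Σ_j π_j f_j(x).
Since both observations come from the same component, the likelihood for component k is f_k(x₁)·f_k(x₂).
  p_1 = [1.7·e^(−1.7·0.11) = 1.7·e^(−0.1870) = 1.41005] × [0.764623] = 1.07816
  p_2 = [2.2·e^(−2.2·0.11) = 2.2·e^(−0.2420) = 1.72712] × [0.78228] = 1.35109
  p_3 = [2.8·e^(−2.8·0.11) = 2.8·e^(−0.3080) = 2.05776] × [0.750977] = 1.54533
Weight by the priors:
  π_1·p_1 = 0.34 × 1.07816 = 0.366575
  π_2·p_2 = 0.27 × 1.35109 = 0.364795
  π_3·p_3 = 0.39 × 1.54533 = 0.60268
Sum: 0.366575 + 0.364795 + 0.60268 = 1.33405
P(Species 1 | data) = 0.366575 / 1.33405 ≈ 0.275

0.275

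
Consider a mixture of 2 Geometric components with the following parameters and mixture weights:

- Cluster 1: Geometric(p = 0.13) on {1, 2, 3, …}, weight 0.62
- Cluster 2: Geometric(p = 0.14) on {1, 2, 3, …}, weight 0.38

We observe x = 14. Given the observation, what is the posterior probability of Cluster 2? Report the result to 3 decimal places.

0.362

P(component k | x) = π_k·f_k(x) / marginal(x), where marginal(x) = Σ_j π_j·f_j(x).
Evaluate each component's likelihood at the observed value:
  L_1 = 0.0212664
  L_2 = 0.0197064
Weight by the priors:
  π_1·L_1 = 0.62 × 0.0212664 = 0.0131852
  π_2·L_2 = 0.38 × 0.0197064 = 0.00748844
Sum: 0.0131852 + 0.00748844 = 0.0206736
P(Cluster 2 | 14) ≈ 0.362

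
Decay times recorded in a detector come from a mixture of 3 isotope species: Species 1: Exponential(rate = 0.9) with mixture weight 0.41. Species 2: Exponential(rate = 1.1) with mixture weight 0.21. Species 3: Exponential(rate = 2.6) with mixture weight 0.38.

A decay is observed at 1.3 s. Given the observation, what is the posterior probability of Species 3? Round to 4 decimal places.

The responsibility of component k is π_k f_k(x) divided by Σ_j π_j f_j(x).
Component likelihoods at x = 1.3 s:
  p_1 = 0.9·e^(−0.9·1.3) = 0.9·e^(−1.1700) = 0.27933
  p_2 = 1.1·e^(−1.1·1.3) = 1.1·e^(−1.4300) = 0.26324
  p_3 = 2.6·e^(−2.6·1.3) = 2.6·e^(−3.3800) = 0.0885234
Prior × likelihood for each component:
  π_1·p_1 = 0.41 × 0.27933 = 0.114525
  π_2·p_2 = 0.21 × 0.26324 = 0.0552804
  π_3·p_3 = 0.38 × 0.0885234 = 0.0336389
Marginal: 0.114525 + 0.0552804 + 0.0336389 = 0.203445
So the posterior for Species 3 is 0.0336389 / 0.203445 ≈ 0.1653.

0.1653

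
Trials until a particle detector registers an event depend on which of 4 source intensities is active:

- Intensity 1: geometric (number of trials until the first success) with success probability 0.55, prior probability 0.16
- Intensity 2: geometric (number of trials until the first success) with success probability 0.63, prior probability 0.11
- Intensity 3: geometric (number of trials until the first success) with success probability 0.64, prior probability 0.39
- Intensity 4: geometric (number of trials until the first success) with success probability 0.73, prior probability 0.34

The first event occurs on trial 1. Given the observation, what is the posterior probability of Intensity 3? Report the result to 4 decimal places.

0.3810

Posterior ∝ prior × likelihood, so P(k | x) ∝ w_k f_k(x); normalise over all components.
Evaluate each component's likelihood at the observed value:
  L_1 = 0.55·(1−0.55)^0 = 0.55·1 = 0.55
  L_2 = 0.63·(1−0.63)^0 = 0.63·1 = 0.63
  L_3 = 0.64·(1−0.64)^0 = 0.64·1 = 0.64
  L_4 = 0.73·(1−0.73)^0 = 0.73·1 = 0.73
Multiply by the mixture weights:
  w_1·L_1 = 0.16 × 0.55 = 0.088
  w_2·L_2 = 0.11 × 0.63 = 0.0693
  w_3·L_3 = 0.39 × 0.64 = 0.2496
  w_4·L_4 = 0.34 × 0.73 = 0.2482
Evidence: 0.088 + 0.0693 + 0.2496 + 0.2482 = 0.6551
Responsibility of Intensity 3: 0.2496 / 0.6551 ≈ 0.3810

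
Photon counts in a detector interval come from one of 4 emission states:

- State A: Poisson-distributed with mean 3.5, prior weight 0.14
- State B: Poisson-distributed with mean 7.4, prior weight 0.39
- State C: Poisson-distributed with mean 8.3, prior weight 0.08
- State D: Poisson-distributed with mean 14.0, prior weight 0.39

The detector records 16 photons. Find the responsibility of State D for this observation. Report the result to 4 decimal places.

P(component k | x) = w_k·f_k(x) / marginal(x), where marginal(x) = Σ_j w_j·f_j(x).
Evaluate each component's likelihood at the observed value:
  p_A = 7.31878e-07
  p_B = 0.00236216
  p_C = 0.0060254
  p_D = 0.0865578
Unnormalised posteriors:
  w_A·p_A = 0.14 × 7.31878e-07 = 1.02463e-07
  w_B·p_B = 0.39 × 0.00236216 = 0.000921241
  w_C·p_C = 0.08 × 0.0060254 = 0.000482032
  w_D·p_D = 0.39 × 0.0865578 = 0.0337575
Normaliser: 1.02463e-07 + 0.000921241 + 0.000482032 + 0.0337575 = 0.0351609
P(State D | data) = 0.0337575 / 0.0351609 ≈ 0.9601

0.9601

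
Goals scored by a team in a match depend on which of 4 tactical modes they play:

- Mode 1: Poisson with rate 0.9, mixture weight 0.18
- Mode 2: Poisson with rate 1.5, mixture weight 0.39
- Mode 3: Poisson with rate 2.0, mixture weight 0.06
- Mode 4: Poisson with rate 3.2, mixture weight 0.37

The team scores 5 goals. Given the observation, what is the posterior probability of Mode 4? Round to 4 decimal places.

0.8400

P(component k | x) = P(Z=k)·f_k(x) / marginal(x), where marginal(x) = Σ_j P(Z=j)·f_j(x).
Component likelihoods at x = 5 goals:
  L_1 = e^(−0.9)·0.9^5/5! = 0.00200063
  L_2 = e^(−1.5)·1.5^5/5! = 0.01412
  L_3 = e^(−2.0)·2.0^5/5! = 0.0360894
  L_4 = e^(−3.2)·3.2^5/5! = 0.113979
Weight by the priors:
  P(Z=1)·L_1 = 0.18 × 0.00200063 = 0.000360113
  P(Z=2)·L_2 = 0.39 × 0.01412 = 0.00550678
  P(Z=3)·L_3 = 0.06 × 0.0360894 = 0.00216536
  P(Z=4)·L_4 = 0.37 × 0.113979 = 0.0421724
Marginal: 0.000360113 + 0.00550678 + 0.00216536 + 0.0421724 = 0.0502046
P(Mode 4 | the observation) = 0.0421724 / 0.0502046 ≈ 0.8400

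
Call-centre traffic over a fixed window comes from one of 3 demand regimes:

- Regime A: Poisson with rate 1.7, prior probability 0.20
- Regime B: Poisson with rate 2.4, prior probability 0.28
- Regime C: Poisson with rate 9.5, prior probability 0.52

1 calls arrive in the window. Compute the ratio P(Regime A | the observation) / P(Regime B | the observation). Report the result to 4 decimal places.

1.0189

Posterior odds = (P(Z=i) f_i(x)) / (P(Z=j) f_j(x)); the normalising sum cancels.
Component likelihoods at x = 1 calls:
  p_A = e^(−1.7)·1.7^1/1! = 0.310562
  p_B = e^(−2.4)·2.4^1/1! = 0.217723
  p_C = e^(−9.5)·9.5^1/1! = 0.000711092
0.0621124 / 0.0609625 ≈ 1.0189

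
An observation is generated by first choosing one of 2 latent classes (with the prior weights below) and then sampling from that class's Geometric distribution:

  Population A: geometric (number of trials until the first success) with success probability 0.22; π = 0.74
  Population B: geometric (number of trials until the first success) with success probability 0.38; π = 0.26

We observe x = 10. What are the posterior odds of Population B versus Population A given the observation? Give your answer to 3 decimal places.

0.077

The posterior odds equal the prior odds times the likelihood ratio: (w_i/w_j)·(f_i(x)/f_j(x)).
Component likelihoods at x = 10:
  f_A = 0.22·(1−0.22)^9 = 0.22·0.106869 = 0.0235112
  f_B = 0.38·(1−0.38)^9 = 0.38·0.0135371 = 0.00514409
Odds = (0.26/0.74) × (0.00514409/0.0235112) = 0.351351 × 0.218794 ≈ 0.077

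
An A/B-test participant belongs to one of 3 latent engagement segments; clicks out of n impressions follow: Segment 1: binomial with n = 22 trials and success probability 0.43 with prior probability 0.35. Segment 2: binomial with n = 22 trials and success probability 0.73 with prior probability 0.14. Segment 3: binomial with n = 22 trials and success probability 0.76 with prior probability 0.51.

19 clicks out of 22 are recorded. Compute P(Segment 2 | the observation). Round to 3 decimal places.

The responsibility of component k is π_k f_k(x) divided by Σ_j π_j f_j(x).
Evaluate each component's likelihood at the observed value:
  L_1 = C(22,19)·0.43^19·0.57^3 = 1540·1.08618e-07·0.185193 = 3.09775e-05
  L_2 = C(22,19)·0.73^19·0.27^3 = 1540·0.00253008·0.019683 = 0.0766913
  L_3 = C(22,19)·0.76^19·0.24^3 = 1540·0.00543824·0.013824 = 0.115774
Weight by the priors:
  π_1·L_1 = 0.35 × 3.09775e-05 = 1.08421e-05
  π_2·L_2 = 0.14 × 0.0766913 = 0.0107368
  π_3·L_3 = 0.51 × 0.115774 = 0.059045
Sum: 1.08421e-05 + 0.0107368 + 0.059045 = 0.0697926
Responsibility of Segment 2: 0.0107368 / 0.0697926 ≈ 0.154

0.154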